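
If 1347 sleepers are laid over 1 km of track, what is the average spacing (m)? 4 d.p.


Spacing = 1000 m / number of sleepers
Spacing = 1000 / 1347
Spacing = 0.7424 m

0.7424


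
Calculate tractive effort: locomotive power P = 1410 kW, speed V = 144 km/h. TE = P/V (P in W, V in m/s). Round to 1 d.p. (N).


Convert: P = 1410 kW = 1410000 W
V = 144 / 3.6 = 40.0 m/s
TE = 1410000 / 40.0
TE = 35250.0 N

35250.0


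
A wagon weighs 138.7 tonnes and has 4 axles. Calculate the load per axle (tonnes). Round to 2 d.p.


Load per axle = total weight / number of axles
Load = 138.7 / 4
Load = 34.68 tonnes

34.68


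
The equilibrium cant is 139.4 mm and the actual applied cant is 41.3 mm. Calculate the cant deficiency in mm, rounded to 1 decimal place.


Cant deficiency = equilibrium cant - actual cant
CD = 139.4 - 41.3
CD = 98.1 mm

98.1


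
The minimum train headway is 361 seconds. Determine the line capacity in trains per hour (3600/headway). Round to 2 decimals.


Capacity = 3600 / headway
Capacity = 3600 / 361
Capacity = 9.97 trains/hour

9.97


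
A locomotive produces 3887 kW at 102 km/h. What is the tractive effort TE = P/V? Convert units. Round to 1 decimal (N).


Convert: P = 3887 kW = 3887000 W
V = 102 / 3.6 = 28.3333 m/s
TE = 3887000 / 28.3333
TE = 137188.2 N

137188.2


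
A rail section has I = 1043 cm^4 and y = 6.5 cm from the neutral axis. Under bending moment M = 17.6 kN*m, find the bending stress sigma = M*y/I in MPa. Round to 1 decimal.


Convert units:
M = 17.6 kN*m = 17600000 N*mm
y = 6.5 cm = 65 mm
I = 1043 cm^4 = 10430000 mm^4
sigma = 17600000 * 65 / 10430000
sigma = 109.7 MPa

109.7


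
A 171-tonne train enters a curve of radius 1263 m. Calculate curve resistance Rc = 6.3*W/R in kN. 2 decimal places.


Rc = 6.3 * W / R
Rc = 6.3 * 171 / 1263
Rc = 1077.3 / 1263
Rc = 0.85 kN

0.85


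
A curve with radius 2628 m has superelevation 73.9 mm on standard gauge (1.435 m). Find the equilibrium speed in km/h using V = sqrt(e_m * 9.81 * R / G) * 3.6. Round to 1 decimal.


Convert cant: e = 73.9 mm = 0.0739 m
V_ms = sqrt(0.0739 * 9.81 * 2628 / 1.435)
V_ms = sqrt(1327.660106) = 36.4371 m/s
V = 36.4371 * 3.6 = 131.2 km/h

131.2


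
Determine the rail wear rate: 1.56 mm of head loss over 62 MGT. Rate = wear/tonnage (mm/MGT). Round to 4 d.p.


Wear rate = total wear / cumulative tonnage
Rate = 1.56 / 62
Rate = 0.0252 mm/MGT

0.0252


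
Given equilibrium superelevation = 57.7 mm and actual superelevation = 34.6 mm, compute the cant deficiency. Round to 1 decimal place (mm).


Cant deficiency = equilibrium cant - actual cant
CD = 57.7 - 34.6
CD = 23.1 mm

23.1


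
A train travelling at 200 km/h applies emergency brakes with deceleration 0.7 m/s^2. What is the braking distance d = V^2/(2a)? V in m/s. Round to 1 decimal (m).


Convert speed: V = 200 / 3.6 = 55.5556 m/s
V^2 = 3086.4198
d = 3086.4198 / (2 * 0.7)
d = 3086.4198 / 1.4
d = 2204.6 m

2204.6


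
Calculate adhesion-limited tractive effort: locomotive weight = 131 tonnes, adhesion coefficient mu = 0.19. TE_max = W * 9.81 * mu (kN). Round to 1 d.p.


TE_max = W * g * mu
TE_max = 131 * 9.81 * 0.19
TE_max = 1285.11 * 0.19
TE_max = 244.2 kN

244.2


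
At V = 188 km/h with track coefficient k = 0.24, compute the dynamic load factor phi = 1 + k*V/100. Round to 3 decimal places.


phi = 1 + k * V / 100
phi = 1 + 0.24 * 188 / 100
phi = 1 + 0.4512
phi = 1.451

1.451


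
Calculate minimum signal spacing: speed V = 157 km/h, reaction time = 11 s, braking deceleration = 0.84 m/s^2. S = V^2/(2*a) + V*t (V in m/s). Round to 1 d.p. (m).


V = 157 / 3.6 = 43.6111 m/s
Braking distance = 43.6111^2 / (2*0.84) = 1132.1006 m
Sighting distance = 43.6111 * 11 = 479.7222 m
S = 1132.1006 + 479.7222 = 1611.8 m

1611.8


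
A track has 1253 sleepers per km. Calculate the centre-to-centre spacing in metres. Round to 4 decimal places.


Spacing = 1000 m / number of sleepers
Spacing = 1000 / 1253
Spacing = 0.7981 m

0.7981


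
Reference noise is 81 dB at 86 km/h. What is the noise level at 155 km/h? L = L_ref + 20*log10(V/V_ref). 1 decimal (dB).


V/V_ref = 155 / 86 = 1.802326
log10(1.802326) = 0.255833
20 * 0.255833 = 5.1167
L = 81 + 5.1167 = 86.1 dB

86.1


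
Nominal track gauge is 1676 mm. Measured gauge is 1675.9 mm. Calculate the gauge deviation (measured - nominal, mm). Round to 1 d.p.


Deviation = measured - nominal
Deviation = 1675.9 - 1676
Deviation = -0.1 mm

-0.1


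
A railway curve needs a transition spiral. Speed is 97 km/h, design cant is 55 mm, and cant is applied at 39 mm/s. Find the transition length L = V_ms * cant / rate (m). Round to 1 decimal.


Convert speed: V = 97 / 3.6 = 26.9444 m/s
L = 26.9444 * 55 / 39
L = 1481.9444 / 39
L = 38.0 m

38.0


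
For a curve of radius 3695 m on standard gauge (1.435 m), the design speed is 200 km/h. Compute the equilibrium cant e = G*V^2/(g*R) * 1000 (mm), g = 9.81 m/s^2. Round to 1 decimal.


Convert speed: V = 200 / 3.6 = 55.5556 m/s
Apply formula: e = 1.435 * 55.5556^2 / (9.81 * 3695)
e = 1.435 * 3086.4198 / 36247.95
e = 0.122187 m = 122.2 mm

122.2


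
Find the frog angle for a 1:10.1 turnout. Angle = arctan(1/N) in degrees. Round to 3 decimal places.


1/N = 1/10.1 = 0.09901
angle = arctan(0.09901) = 0.098688 rad
angle = 0.098688 * 180/pi = 5.654 degrees

5.654


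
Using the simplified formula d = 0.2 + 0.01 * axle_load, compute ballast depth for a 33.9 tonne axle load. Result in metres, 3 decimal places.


d = 0.2 + 0.01 * 33.9
d = 0.2 + 0.339
d = 0.539 m

0.539


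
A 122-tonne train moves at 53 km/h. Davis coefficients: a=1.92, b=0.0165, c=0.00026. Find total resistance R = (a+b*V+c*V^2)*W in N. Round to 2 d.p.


b*V = 0.0165 * 53 = 0.8745
c*V^2 = 0.00026 * 2809 = 0.73034
R_per_t = 1.92 + 0.8745 + 0.73034 = 3.52484 N/t
R_total = 3.52484 * 122 = 430.03 N

430.03


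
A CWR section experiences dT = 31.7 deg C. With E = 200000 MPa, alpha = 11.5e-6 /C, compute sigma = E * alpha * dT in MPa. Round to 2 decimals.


sigma = E * alpha * dT
sigma = 200000 * 11.5e-6 * 31.7
sigma = 2.3 * 31.7
sigma = 72.91 MPa

72.91


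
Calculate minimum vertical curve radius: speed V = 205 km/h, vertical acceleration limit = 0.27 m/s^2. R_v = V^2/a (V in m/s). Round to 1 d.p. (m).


Convert speed: V = 205 / 3.6 = 56.9444 m/s
V^2 = 3242.6698 m^2/s^2
R_v = 3242.6698 / 0.27
R_v = 12009.9 m

12009.9


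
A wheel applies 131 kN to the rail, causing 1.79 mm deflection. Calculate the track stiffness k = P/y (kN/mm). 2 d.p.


Track stiffness k = P / y
k = 131 / 1.79
k = 73.18 kN/mm

73.18


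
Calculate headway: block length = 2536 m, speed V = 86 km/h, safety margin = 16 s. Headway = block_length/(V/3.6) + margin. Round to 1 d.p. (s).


V = 86 / 3.6 = 23.8889 m/s
Block traversal time = 2536 / 23.8889 = 106.1581 s
Headway = 106.1581 + 16
Headway = 122.2 s

122.2


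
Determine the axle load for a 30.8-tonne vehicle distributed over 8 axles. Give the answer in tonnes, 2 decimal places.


Load per axle = total weight / number of axles
Load = 30.8 / 8
Load = 3.85 tonnes

3.85


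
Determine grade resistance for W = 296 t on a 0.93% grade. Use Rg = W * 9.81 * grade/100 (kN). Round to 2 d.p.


Rg = W * 9.81 * grade / 100
Rg = 296 * 9.81 * 0.93 / 100
Rg = 2903.76 * 0.0093
Rg = 27.00 kN

27.00


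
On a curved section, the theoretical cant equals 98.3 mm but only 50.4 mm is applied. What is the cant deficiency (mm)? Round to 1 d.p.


Cant deficiency = equilibrium cant - actual cant
CD = 98.3 - 50.4
CD = 47.9 mm

47.9


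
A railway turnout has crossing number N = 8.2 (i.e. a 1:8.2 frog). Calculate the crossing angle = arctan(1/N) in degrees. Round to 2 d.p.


1/N = 1/8.2 = 0.121951
angle = arctan(0.121951) = 0.121352 rad
angle = 0.121352 * 180/pi = 6.95 degrees

6.95


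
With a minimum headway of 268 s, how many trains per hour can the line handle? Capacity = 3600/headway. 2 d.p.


Capacity = 3600 / headway
Capacity = 3600 / 268
Capacity = 13.43 trains/hour

13.43


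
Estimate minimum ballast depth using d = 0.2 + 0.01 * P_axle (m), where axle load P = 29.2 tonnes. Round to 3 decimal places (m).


d = 0.2 + 0.01 * 29.2
d = 0.2 + 0.292
d = 0.492 m

0.492


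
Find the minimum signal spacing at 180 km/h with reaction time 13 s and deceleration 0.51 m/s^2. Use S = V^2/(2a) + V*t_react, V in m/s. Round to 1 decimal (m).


V = 180 / 3.6 = 50.0 m/s
Braking distance = 50.0^2 / (2*0.51) = 2450.9804 m
Sighting distance = 50.0 * 13 = 650.0 m
S = 2450.9804 + 650.0 = 3101.0 m

3101.0


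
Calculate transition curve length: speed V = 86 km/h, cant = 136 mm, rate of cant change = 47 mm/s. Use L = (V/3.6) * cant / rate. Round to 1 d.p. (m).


Convert speed: V = 86 / 3.6 = 23.8889 m/s
L = 23.8889 * 136 / 47
L = 3248.8889 / 47
L = 69.1 m

69.1


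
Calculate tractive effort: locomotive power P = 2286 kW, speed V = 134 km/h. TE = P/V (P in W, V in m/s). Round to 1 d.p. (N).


Convert: P = 2286 kW = 2286000 W
V = 134 / 3.6 = 37.2222 m/s
TE = 2286000 / 37.2222
TE = 61414.9 N

61414.9


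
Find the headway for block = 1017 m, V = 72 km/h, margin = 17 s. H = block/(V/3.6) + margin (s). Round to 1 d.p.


V = 72 / 3.6 = 20.0 m/s
Block traversal time = 1017 / 20.0 = 50.85 s
Headway = 50.85 + 17
Headway = 67.9 s

67.9


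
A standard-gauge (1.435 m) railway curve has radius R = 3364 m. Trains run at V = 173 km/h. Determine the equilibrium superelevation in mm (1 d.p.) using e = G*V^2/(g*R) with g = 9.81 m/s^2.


Convert speed: V = 173 / 3.6 = 48.0556 m/s
Apply formula: e = 1.435 * 48.0556^2 / (9.81 * 3364)
e = 1.435 * 2309.3364 / 33000.84
e = 0.100419 m = 100.4 mm

100.4


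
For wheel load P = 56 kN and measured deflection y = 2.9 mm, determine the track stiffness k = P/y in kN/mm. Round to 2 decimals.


Track stiffness k = P / y
k = 56 / 2.9
k = 19.31 kN/mm

19.31


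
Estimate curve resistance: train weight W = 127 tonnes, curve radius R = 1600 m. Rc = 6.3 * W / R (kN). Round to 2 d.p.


Rc = 6.3 * W / R
Rc = 6.3 * 127 / 1600
Rc = 800.1 / 1600
Rc = 0.50 kN

0.50


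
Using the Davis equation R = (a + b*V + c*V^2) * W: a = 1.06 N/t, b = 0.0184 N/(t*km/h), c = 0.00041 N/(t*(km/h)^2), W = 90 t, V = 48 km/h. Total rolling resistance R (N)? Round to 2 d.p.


b*V = 0.0184 * 48 = 0.8832
c*V^2 = 0.00041 * 2304 = 0.94464
R_per_t = 1.06 + 0.8832 + 0.94464 = 2.88784 N/t
R_total = 2.88784 * 90 = 259.91 N

259.91


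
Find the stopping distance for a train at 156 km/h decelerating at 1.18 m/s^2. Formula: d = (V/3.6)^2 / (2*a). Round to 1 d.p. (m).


Convert speed: V = 156 / 3.6 = 43.3333 m/s
V^2 = 1877.7778
d = 1877.7778 / (2 * 1.18)
d = 1877.7778 / 2.36
d = 795.7 m

795.7


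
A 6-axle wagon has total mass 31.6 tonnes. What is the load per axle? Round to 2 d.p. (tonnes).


Load per axle = total weight / number of axles
Load = 31.6 / 6
Load = 5.27 tonnes

5.27


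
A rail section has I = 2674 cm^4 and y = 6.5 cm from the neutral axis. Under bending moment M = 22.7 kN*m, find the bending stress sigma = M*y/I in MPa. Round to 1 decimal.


Convert units:
M = 22.7 kN*m = 22700000 N*mm
y = 6.5 cm = 65 mm
I = 2674 cm^4 = 26740000 mm^4
sigma = 22700000 * 65 / 26740000
sigma = 55.2 MPa

55.2


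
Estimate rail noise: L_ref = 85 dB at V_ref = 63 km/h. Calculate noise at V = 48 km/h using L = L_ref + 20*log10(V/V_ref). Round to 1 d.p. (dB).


V/V_ref = 48 / 63 = 0.761905
log10(0.761905) = -0.118099
20 * -0.118099 = -2.362
L = 85 + -2.362 = 82.6 dB

82.6


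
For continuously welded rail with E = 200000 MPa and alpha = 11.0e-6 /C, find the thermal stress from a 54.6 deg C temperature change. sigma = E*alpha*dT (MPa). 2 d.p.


sigma = E * alpha * dT
sigma = 200000 * 11.0e-6 * 54.6
sigma = 2.2 * 54.6
sigma = 120.12 MPa

120.12


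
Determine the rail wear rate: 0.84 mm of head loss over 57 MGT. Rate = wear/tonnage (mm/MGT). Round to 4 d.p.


Wear rate = total wear / cumulative tonnage
Rate = 0.84 / 57
Rate = 0.0147 mm/MGT

0.0147


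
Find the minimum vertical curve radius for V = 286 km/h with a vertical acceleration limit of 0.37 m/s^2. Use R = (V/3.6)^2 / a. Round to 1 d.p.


Convert speed: V = 286 / 3.6 = 79.4444 m/s
V^2 = 6311.4198 m^2/s^2
R_v = 6311.4198 / 0.37
R_v = 17057.9 m

17057.9


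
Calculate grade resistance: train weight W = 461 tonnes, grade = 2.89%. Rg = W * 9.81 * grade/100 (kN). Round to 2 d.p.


Rg = W * 9.81 * grade / 100
Rg = 461 * 9.81 * 2.89 / 100
Rg = 4522.41 * 0.0289
Rg = 130.70 kN

130.70


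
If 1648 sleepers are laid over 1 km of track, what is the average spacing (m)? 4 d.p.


Spacing = 1000 m / number of sleepers
Spacing = 1000 / 1648
Spacing = 0.6068 m

0.6068


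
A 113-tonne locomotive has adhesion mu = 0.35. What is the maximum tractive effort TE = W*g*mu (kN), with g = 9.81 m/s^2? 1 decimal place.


TE_max = W * g * mu
TE_max = 113 * 9.81 * 0.35
TE_max = 1108.53 * 0.35
TE_max = 388.0 kN

388.0


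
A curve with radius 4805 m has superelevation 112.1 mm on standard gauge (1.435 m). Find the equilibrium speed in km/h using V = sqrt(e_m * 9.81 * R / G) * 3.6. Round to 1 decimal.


Convert cant: e = 112.1 mm = 0.1121 m
V_ms = sqrt(0.1121 * 9.81 * 4805 / 1.435)
V_ms = sqrt(3682.27408) = 60.6817 m/s
V = 60.6817 * 3.6 = 218.5 km/h

218.5


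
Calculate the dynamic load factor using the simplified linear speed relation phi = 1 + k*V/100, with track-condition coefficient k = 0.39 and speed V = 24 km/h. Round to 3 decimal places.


phi = 1 + k * V / 100
phi = 1 + 0.39 * 24 / 100
phi = 1 + 0.0936
phi = 1.094

1.094


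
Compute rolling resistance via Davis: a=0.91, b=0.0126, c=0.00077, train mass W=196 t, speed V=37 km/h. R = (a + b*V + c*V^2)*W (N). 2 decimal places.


b*V = 0.0126 * 37 = 0.4662
c*V^2 = 0.00077 * 1369 = 1.05413
R_per_t = 0.91 + 0.4662 + 1.05413 = 2.43033 N/t
R_total = 2.43033 * 196 = 476.34 N

476.34


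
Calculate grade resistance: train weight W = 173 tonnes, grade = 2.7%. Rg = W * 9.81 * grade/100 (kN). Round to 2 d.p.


Rg = W * 9.81 * grade / 100
Rg = 173 * 9.81 * 2.7 / 100
Rg = 1697.13 * 0.027
Rg = 45.82 kN

45.82


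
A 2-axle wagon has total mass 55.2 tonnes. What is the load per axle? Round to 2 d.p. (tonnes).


Load per axle = total weight / number of axles
Load = 55.2 / 2
Load = 27.60 tonnes

27.60


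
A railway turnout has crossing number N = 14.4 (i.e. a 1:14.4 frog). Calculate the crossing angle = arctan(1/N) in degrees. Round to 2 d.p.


1/N = 1/14.4 = 0.069444
angle = arctan(0.069444) = 0.069333 rad
angle = 0.069333 * 180/pi = 3.97 degrees

3.97


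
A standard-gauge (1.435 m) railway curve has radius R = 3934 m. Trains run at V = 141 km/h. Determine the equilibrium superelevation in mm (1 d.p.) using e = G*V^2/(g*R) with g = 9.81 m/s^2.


Convert speed: V = 141 / 3.6 = 39.1667 m/s
Apply formula: e = 1.435 * 39.1667^2 / (9.81 * 3934)
e = 1.435 * 1534.0278 / 38592.54
e = 0.05704 m = 57.0 mm

57.0


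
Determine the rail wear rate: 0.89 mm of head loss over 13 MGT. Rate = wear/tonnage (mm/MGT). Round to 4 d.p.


Wear rate = total wear / cumulative tonnage
Rate = 0.89 / 13
Rate = 0.0685 mm/MGT

0.0685


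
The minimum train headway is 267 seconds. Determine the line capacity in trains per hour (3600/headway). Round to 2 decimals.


Capacity = 3600 / headway
Capacity = 3600 / 267
Capacity = 13.48 trains/hour

13.48


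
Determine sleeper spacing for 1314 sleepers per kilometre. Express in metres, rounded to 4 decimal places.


Spacing = 1000 m / number of sleepers
Spacing = 1000 / 1314
Spacing = 0.7610 m

0.7610


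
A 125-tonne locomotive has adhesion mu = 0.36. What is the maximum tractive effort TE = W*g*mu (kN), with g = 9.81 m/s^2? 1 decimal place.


TE_max = W * g * mu
TE_max = 125 * 9.81 * 0.36
TE_max = 1226.25 * 0.36
TE_max = 441.5 kN

441.5


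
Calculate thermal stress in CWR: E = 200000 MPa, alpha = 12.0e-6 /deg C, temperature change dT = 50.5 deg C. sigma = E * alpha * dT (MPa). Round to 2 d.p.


sigma = E * alpha * dT
sigma = 200000 * 12.0e-6 * 50.5
sigma = 2.4 * 50.5
sigma = 121.20 MPa

121.20


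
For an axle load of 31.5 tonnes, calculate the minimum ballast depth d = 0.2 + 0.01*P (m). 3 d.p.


d = 0.2 + 0.01 * 31.5
d = 0.2 + 0.315
d = 0.515 m

0.515


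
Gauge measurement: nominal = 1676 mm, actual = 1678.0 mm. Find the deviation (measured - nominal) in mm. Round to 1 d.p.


Deviation = measured - nominal
Deviation = 1678.0 - 1676
Deviation = 2.0 mm

2.0


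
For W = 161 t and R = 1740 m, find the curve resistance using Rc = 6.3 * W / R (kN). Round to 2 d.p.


Rc = 6.3 * W / R
Rc = 6.3 * 161 / 1740
Rc = 1014.3 / 1740
Rc = 0.58 kN

0.58


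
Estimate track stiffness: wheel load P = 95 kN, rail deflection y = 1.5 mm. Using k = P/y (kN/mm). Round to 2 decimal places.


Track stiffness k = P / y
k = 95 / 1.5
k = 63.33 kN/mm

63.33


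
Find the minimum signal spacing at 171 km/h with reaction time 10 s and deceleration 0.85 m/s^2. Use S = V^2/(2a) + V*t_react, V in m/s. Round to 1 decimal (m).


V = 171 / 3.6 = 47.5 m/s
Braking distance = 47.5^2 / (2*0.85) = 1327.2059 m
Sighting distance = 47.5 * 10 = 475.0 m
S = 1327.2059 + 475.0 = 1802.2 m

1802.2


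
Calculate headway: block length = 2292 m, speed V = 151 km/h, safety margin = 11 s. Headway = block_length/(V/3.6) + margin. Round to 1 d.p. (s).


V = 151 / 3.6 = 41.9444 m/s
Block traversal time = 2292 / 41.9444 = 54.6437 s
Headway = 54.6437 + 11
Headway = 65.6 s

65.6


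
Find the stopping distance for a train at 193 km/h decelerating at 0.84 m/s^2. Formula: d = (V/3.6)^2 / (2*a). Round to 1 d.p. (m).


Convert speed: V = 193 / 3.6 = 53.6111 m/s
V^2 = 2874.1512
d = 2874.1512 / (2 * 0.84)
d = 2874.1512 / 1.68
d = 1710.8 m

1710.8


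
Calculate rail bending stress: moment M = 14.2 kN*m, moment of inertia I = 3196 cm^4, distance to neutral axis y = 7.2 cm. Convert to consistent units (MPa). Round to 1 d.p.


Convert units:
M = 14.2 kN*m = 14200000 N*mm
y = 7.2 cm = 72 mm
I = 3196 cm^4 = 31960000 mm^4
sigma = 14200000 * 72 / 31960000
sigma = 32.0 MPa

32.0


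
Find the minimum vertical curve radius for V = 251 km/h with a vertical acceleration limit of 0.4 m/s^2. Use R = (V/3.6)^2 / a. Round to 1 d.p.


Convert speed: V = 251 / 3.6 = 69.7222 m/s
V^2 = 4861.1883 m^2/s^2
R_v = 4861.1883 / 0.4
R_v = 12153.0 m

12153.0


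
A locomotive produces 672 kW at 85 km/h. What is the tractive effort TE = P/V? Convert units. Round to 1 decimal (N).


Convert: P = 672 kW = 672000 W
V = 85 / 3.6 = 23.6111 m/s
TE = 672000 / 23.6111
TE = 28461.2 N

28461.2


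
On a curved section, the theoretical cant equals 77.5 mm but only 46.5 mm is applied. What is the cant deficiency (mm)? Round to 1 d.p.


Cant deficiency = equilibrium cant - actual cant
CD = 77.5 - 46.5
CD = 31.0 mm

31.0


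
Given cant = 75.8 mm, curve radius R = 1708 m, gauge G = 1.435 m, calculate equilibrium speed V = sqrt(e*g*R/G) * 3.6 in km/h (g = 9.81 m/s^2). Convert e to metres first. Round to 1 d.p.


Convert cant: e = 75.8 mm = 0.0758 m
V_ms = sqrt(0.0758 * 9.81 * 1708 / 1.435)
V_ms = sqrt(885.062985) = 29.75 m/s
V = 29.75 * 3.6 = 107.1 km/h

107.1


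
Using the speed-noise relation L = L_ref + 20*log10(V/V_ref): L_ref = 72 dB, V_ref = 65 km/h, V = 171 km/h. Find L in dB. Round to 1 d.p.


V/V_ref = 171 / 65 = 2.630769
log10(2.630769) = 0.420083
20 * 0.420083 = 8.4017
L = 72 + 8.4017 = 80.4 dB

80.4


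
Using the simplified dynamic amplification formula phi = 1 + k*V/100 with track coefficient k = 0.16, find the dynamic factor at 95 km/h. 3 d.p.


phi = 1 + k * V / 100
phi = 1 + 0.16 * 95 / 100
phi = 1 + 0.152
phi = 1.152

1.152


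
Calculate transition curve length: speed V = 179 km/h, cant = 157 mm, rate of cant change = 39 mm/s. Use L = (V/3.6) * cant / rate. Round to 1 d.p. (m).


Convert speed: V = 179 / 3.6 = 49.7222 m/s
L = 49.7222 * 157 / 39
L = 7806.3889 / 39
L = 200.2 m

200.2


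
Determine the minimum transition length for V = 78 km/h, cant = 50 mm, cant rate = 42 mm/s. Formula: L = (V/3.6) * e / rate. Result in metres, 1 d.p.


Convert speed: V = 78 / 3.6 = 21.6667 m/s
L = 21.6667 * 50 / 42
L = 1083.3333 / 42
L = 25.8 m

25.8


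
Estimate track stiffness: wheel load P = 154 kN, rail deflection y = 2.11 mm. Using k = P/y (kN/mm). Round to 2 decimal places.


Track stiffness k = P / y
k = 154 / 2.11
k = 72.99 kN/mm

72.99


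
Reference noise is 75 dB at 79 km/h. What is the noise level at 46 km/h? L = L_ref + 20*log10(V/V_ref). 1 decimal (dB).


V/V_ref = 46 / 79 = 0.582278
log10(0.582278) = -0.234869
20 * -0.234869 = -4.6974
L = 75 + -4.6974 = 70.3 dB

70.3


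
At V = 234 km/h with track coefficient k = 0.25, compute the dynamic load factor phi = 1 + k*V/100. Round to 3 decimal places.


phi = 1 + k * V / 100
phi = 1 + 0.25 * 234 / 100
phi = 1 + 0.585
phi = 1.585

1.585


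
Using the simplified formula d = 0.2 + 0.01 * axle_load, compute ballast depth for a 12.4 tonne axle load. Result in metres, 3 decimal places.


d = 0.2 + 0.01 * 12.4
d = 0.2 + 0.124
d = 0.324 m

0.324


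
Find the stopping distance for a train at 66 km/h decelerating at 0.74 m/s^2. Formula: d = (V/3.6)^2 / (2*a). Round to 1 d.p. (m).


Convert speed: V = 66 / 3.6 = 18.3333 m/s
V^2 = 336.1111
d = 336.1111 / (2 * 0.74)
d = 336.1111 / 1.48
d = 227.1 m

227.1


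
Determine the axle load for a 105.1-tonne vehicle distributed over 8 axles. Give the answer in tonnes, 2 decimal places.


Load per axle = total weight / number of axles
Load = 105.1 / 8
Load = 13.14 tonnes

13.14


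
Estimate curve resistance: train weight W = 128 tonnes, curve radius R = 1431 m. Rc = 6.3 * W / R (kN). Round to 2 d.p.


Rc = 6.3 * W / R
Rc = 6.3 * 128 / 1431
Rc = 806.4 / 1431
Rc = 0.56 kN

0.56


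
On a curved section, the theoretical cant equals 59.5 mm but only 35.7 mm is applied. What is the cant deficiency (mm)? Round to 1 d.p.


Cant deficiency = equilibrium cant - actual cant
CD = 59.5 - 35.7
CD = 23.8 mm

23.8


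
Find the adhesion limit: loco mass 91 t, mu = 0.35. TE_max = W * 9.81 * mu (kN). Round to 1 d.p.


TE_max = W * g * mu
TE_max = 91 * 9.81 * 0.35
TE_max = 892.71 * 0.35
TE_max = 312.4 kN

312.4


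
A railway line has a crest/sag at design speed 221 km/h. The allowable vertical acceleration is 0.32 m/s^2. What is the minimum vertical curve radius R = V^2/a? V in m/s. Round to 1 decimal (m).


Convert speed: V = 221 / 3.6 = 61.3889 m/s
V^2 = 3768.5957 m^2/s^2
R_v = 3768.5957 / 0.32
R_v = 11776.9 m

11776.9


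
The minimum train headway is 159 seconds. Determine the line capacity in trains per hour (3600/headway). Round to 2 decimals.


Capacity = 3600 / headway
Capacity = 3600 / 159
Capacity = 22.64 trains/hour

22.64


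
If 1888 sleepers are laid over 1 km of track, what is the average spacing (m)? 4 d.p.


Spacing = 1000 m / number of sleepers
Spacing = 1000 / 1888
Spacing = 0.5297 m

0.5297


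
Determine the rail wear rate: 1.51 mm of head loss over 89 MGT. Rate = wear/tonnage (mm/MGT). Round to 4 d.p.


Wear rate = total wear / cumulative tonnage
Rate = 1.51 / 89
Rate = 0.0170 mm/MGT

0.0170


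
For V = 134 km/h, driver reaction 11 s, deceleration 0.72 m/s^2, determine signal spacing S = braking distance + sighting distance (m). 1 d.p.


V = 134 / 3.6 = 37.2222 m/s
Braking distance = 37.2222^2 / (2*0.72) = 962.1485 m
Sighting distance = 37.2222 * 11 = 409.4444 m
S = 962.1485 + 409.4444 = 1371.6 m

1371.6


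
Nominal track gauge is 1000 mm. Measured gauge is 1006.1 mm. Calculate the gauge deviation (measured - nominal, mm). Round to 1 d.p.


Deviation = measured - nominal
Deviation = 1006.1 - 1000
Deviation = 6.1 mm

6.1


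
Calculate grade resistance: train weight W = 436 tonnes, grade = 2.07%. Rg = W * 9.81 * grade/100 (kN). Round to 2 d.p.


Rg = W * 9.81 * grade / 100
Rg = 436 * 9.81 * 2.07 / 100
Rg = 4277.16 * 0.0207
Rg = 88.54 kN

88.54


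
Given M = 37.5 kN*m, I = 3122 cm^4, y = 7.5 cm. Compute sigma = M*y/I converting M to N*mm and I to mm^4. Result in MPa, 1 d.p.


Convert units:
M = 37.5 kN*m = 37500000 N*mm
y = 7.5 cm = 75 mm
I = 3122 cm^4 = 31220000 mm^4
sigma = 37500000 * 75 / 31220000
sigma = 90.1 MPa

90.1


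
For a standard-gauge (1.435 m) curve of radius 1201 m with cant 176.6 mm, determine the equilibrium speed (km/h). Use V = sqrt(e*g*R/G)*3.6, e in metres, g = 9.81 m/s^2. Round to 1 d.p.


Convert cant: e = 176.6 mm = 0.1766 m
V_ms = sqrt(0.1766 * 9.81 * 1201 / 1.435)
V_ms = sqrt(1449.94261) = 38.0781 m/s
V = 38.0781 * 3.6 = 137.1 km/h

137.1


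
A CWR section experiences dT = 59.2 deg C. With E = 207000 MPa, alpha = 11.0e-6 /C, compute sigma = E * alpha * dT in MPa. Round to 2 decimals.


sigma = E * alpha * dT
sigma = 207000 * 11.0e-6 * 59.2
sigma = 2.277 * 59.2
sigma = 134.80 MPa

134.80


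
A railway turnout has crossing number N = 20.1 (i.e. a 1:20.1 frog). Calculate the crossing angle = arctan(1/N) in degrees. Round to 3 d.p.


1/N = 1/20.1 = 0.049751
angle = arctan(0.049751) = 0.04971 rad
angle = 0.04971 * 180/pi = 2.848 degrees

2.848


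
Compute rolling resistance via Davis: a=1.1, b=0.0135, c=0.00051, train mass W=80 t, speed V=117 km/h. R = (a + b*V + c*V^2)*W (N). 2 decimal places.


b*V = 0.0135 * 117 = 1.5795
c*V^2 = 0.00051 * 13689 = 6.98139
R_per_t = 1.1 + 1.5795 + 6.98139 = 9.66089 N/t
R_total = 9.66089 * 80 = 772.87 N

772.87


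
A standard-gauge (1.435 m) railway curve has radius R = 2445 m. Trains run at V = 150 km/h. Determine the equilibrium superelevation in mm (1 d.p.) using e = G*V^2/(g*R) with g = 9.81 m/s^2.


Convert speed: V = 150 / 3.6 = 41.6667 m/s
Apply formula: e = 1.435 * 41.6667^2 / (9.81 * 2445)
e = 1.435 * 1736.1111 / 23985.45
e = 0.103868 m = 103.9 mm

103.9


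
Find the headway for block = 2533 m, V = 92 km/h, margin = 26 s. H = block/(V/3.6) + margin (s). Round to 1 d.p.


V = 92 / 3.6 = 25.5556 m/s
Block traversal time = 2533 / 25.5556 = 99.1174 s
Headway = 99.1174 + 26
Headway = 125.1 s

125.1


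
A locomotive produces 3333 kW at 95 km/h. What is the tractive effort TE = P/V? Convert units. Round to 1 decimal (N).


Convert: P = 3333 kW = 3333000 W
V = 95 / 3.6 = 26.3889 m/s
TE = 3333000 / 26.3889
TE = 126303.2 N

126303.2


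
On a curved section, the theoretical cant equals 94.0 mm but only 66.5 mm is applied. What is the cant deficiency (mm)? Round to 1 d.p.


Cant deficiency = equilibrium cant - actual cant
CD = 94.0 - 66.5
CD = 27.5 mm

27.5


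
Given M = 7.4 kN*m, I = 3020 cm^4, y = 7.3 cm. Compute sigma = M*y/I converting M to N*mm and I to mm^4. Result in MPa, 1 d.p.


Convert units:
M = 7.4 kN*m = 7400000 N*mm
y = 7.3 cm = 73 mm
I = 3020 cm^4 = 30200000 mm^4
sigma = 7400000 * 73 / 30200000
sigma = 17.9 MPa

17.9


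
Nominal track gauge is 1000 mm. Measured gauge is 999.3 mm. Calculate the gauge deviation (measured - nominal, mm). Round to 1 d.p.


Deviation = measured - nominal
Deviation = 999.3 - 1000
Deviation = -0.7 mm

-0.7


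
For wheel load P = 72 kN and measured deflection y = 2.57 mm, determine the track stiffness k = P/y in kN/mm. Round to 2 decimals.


Track stiffness k = P / y
k = 72 / 2.57
k = 28.02 kN/mm

28.02


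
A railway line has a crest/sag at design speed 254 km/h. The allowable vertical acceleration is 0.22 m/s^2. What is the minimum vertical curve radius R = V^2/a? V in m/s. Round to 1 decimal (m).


Convert speed: V = 254 / 3.6 = 70.5556 m/s
V^2 = 4978.0864 m^2/s^2
R_v = 4978.0864 / 0.22
R_v = 22627.7 m

22627.7


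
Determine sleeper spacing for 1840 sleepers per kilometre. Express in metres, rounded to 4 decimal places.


Spacing = 1000 m / number of sleepers
Spacing = 1000 / 1840
Spacing = 0.5435 m

0.5435


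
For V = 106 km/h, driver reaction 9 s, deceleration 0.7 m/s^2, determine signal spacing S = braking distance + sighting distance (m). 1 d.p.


V = 106 / 3.6 = 29.4444 m/s
Braking distance = 29.4444^2 / (2*0.7) = 619.2681 m
Sighting distance = 29.4444 * 9 = 265.0 m
S = 619.2681 + 265.0 = 884.3 m

884.3


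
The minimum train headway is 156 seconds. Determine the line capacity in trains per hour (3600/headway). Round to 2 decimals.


Capacity = 3600 / headway
Capacity = 3600 / 156
Capacity = 23.08 trains/hour

23.08


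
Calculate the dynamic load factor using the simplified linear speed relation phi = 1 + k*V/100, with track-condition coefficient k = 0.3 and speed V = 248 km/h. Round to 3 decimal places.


phi = 1 + k * V / 100
phi = 1 + 0.3 * 248 / 100
phi = 1 + 0.744
phi = 1.744

1.744


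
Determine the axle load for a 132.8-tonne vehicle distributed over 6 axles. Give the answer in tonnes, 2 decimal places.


Load per axle = total weight / number of axles
Load = 132.8 / 6
Load = 22.13 tonnes

22.13


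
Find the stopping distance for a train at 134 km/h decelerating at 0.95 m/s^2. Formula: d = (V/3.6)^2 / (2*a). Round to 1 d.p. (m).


Convert speed: V = 134 / 3.6 = 37.2222 m/s
V^2 = 1385.4938
d = 1385.4938 / (2 * 0.95)
d = 1385.4938 / 1.9
d = 729.2 m

729.2


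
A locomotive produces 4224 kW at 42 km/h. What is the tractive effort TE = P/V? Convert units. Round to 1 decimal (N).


Convert: P = 4224 kW = 4224000 W
V = 42 / 3.6 = 11.6667 m/s
TE = 4224000 / 11.6667
TE = 362057.1 N

362057.1


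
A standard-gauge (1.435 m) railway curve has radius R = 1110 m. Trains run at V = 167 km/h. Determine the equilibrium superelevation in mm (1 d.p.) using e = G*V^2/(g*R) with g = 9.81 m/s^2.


Convert speed: V = 167 / 3.6 = 46.3889 m/s
Apply formula: e = 1.435 * 46.3889^2 / (9.81 * 1110)
e = 1.435 * 2151.929 / 10889.1
e = 0.283588 m = 283.6 mm

283.6


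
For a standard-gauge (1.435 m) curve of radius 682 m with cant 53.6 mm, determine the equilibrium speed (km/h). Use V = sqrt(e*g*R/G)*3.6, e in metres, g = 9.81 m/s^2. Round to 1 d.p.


Convert cant: e = 53.6 mm = 0.0536 m
V_ms = sqrt(0.0536 * 9.81 * 682 / 1.435)
V_ms = sqrt(249.900008) = 15.8082 m/s
V = 15.8082 * 3.6 = 56.9 km/h

56.9


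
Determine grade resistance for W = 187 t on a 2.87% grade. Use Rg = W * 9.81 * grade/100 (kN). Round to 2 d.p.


Rg = W * 9.81 * grade / 100
Rg = 187 * 9.81 * 2.87 / 100
Rg = 1834.47 * 0.0287
Rg = 52.65 kN

52.65


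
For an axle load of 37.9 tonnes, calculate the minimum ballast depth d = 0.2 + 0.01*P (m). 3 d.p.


d = 0.2 + 0.01 * 37.9
d = 0.2 + 0.379
d = 0.579 m

0.579


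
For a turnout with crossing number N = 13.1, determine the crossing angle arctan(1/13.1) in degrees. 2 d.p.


1/N = 1/13.1 = 0.076336
angle = arctan(0.076336) = 0.076188 rad
angle = 0.076188 * 180/pi = 4.37 degrees

4.37


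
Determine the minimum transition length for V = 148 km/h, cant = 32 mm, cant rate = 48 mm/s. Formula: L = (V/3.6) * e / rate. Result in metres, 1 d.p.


Convert speed: V = 148 / 3.6 = 41.1111 m/s
L = 41.1111 * 32 / 48
L = 1315.5556 / 48
L = 27.4 m

27.4


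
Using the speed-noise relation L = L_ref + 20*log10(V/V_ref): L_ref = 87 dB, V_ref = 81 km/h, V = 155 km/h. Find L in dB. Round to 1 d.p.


V/V_ref = 155 / 81 = 1.91358
log10(1.91358) = 0.281847
20 * 0.281847 = 5.6369
L = 87 + 5.6369 = 92.6 dB

92.6


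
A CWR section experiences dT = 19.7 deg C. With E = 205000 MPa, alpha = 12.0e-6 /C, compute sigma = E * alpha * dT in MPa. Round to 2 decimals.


sigma = E * alpha * dT
sigma = 205000 * 12.0e-6 * 19.7
sigma = 2.46 * 19.7
sigma = 48.46 MPa

48.46


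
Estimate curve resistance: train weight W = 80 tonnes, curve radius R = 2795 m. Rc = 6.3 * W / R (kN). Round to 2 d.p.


Rc = 6.3 * W / R
Rc = 6.3 * 80 / 2795
Rc = 504.0 / 2795
Rc = 0.18 kN

0.18


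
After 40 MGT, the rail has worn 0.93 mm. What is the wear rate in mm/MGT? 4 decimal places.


Wear rate = total wear / cumulative tonnage
Rate = 0.93 / 40
Rate = 0.0233 mm/MGT

0.0233


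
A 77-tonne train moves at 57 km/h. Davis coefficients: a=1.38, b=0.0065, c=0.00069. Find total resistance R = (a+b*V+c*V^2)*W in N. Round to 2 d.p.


b*V = 0.0065 * 57 = 0.3705
c*V^2 = 0.00069 * 3249 = 2.24181
R_per_t = 1.38 + 0.3705 + 2.24181 = 3.99231 N/t
R_total = 3.99231 * 77 = 307.41 N

307.41


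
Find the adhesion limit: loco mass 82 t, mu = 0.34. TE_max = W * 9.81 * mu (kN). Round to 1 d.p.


TE_max = W * g * mu
TE_max = 82 * 9.81 * 0.34
TE_max = 804.42 * 0.34
TE_max = 273.5 kN

273.5


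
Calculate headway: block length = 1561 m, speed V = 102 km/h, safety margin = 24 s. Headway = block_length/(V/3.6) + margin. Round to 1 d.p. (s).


V = 102 / 3.6 = 28.3333 m/s
Block traversal time = 1561 / 28.3333 = 55.0941 s
Headway = 55.0941 + 24
Headway = 79.1 s

79.1


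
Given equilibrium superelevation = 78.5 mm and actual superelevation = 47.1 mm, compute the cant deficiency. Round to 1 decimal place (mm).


Cant deficiency = equilibrium cant - actual cant
CD = 78.5 - 47.1
CD = 31.4 mm

31.4


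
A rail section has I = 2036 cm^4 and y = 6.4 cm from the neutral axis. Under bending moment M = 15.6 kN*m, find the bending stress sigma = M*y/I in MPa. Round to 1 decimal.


Convert units:
M = 15.6 kN*m = 15600000 N*mm
y = 6.4 cm = 64 mm
I = 2036 cm^4 = 20360000 mm^4
sigma = 15600000 * 64 / 20360000
sigma = 49.0 MPa

49.0


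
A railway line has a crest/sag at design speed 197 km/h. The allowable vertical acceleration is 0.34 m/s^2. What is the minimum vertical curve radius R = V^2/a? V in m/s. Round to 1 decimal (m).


Convert speed: V = 197 / 3.6 = 54.7222 m/s
V^2 = 2994.5216 m^2/s^2
R_v = 2994.5216 / 0.34
R_v = 8807.4 m

8807.4


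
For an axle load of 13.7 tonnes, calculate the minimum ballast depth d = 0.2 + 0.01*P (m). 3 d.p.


d = 0.2 + 0.01 * 13.7
d = 0.2 + 0.137
d = 0.337 m

0.337


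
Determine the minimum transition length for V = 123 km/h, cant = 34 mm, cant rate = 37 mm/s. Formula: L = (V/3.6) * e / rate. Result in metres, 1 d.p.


Convert speed: V = 123 / 3.6 = 34.1667 m/s
L = 34.1667 * 34 / 37
L = 1161.6667 / 37
L = 31.4 m

31.4


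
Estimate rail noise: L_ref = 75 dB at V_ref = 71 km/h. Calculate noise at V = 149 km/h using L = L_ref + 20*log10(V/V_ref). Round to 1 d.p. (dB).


V/V_ref = 149 / 71 = 2.098592
log10(2.098592) = 0.321928
20 * 0.321928 = 6.4386
L = 75 + 6.4386 = 81.4 dB

81.4


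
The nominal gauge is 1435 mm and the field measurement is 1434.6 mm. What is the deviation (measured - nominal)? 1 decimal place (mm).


Deviation = measured - nominal
Deviation = 1434.6 - 1435
Deviation = -0.4 mm

-0.4


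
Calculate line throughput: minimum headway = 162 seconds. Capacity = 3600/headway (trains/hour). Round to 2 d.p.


Capacity = 3600 / headway
Capacity = 3600 / 162
Capacity = 22.22 trains/hour

22.22


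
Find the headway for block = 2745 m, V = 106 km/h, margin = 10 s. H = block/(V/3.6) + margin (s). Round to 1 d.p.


V = 106 / 3.6 = 29.4444 m/s
Block traversal time = 2745 / 29.4444 = 93.2264 s
Headway = 93.2264 + 10
Headway = 103.2 s

103.2


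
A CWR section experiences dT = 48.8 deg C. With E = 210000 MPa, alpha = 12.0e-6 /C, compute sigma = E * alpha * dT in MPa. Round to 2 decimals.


sigma = E * alpha * dT
sigma = 210000 * 12.0e-6 * 48.8
sigma = 2.52 * 48.8
sigma = 122.98 MPa

122.98


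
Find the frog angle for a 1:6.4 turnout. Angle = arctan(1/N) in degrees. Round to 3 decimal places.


1/N = 1/6.4 = 0.15625
angle = arctan(0.15625) = 0.154997 rad
angle = 0.154997 * 180/pi = 8.881 degrees

8.881


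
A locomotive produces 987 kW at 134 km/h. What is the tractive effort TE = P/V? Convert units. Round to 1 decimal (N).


Convert: P = 987 kW = 987000 W
V = 134 / 3.6 = 37.2222 m/s
TE = 987000 / 37.2222
TE = 26516.4 N

26516.4


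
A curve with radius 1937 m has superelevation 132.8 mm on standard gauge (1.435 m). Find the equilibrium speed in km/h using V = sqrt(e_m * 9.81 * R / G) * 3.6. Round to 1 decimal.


Convert cant: e = 132.8 mm = 0.1328 m
V_ms = sqrt(0.1328 * 9.81 * 1937 / 1.435)
V_ms = sqrt(1758.509837) = 41.9346 m/s
V = 41.9346 * 3.6 = 151.0 km/h

151.0


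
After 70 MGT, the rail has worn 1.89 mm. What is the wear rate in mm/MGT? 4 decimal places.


Wear rate = total wear / cumulative tonnage
Rate = 1.89 / 70
Rate = 0.0270 mm/MGT

0.0270


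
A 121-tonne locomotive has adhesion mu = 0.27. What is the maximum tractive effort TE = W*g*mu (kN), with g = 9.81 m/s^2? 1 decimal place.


TE_max = W * g * mu
TE_max = 121 * 9.81 * 0.27
TE_max = 1187.01 * 0.27
TE_max = 320.5 kN

320.5


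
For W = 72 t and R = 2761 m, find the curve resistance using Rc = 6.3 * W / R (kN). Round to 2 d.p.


Rc = 6.3 * W / R
Rc = 6.3 * 72 / 2761
Rc = 453.6 / 2761
Rc = 0.16 kN

0.16


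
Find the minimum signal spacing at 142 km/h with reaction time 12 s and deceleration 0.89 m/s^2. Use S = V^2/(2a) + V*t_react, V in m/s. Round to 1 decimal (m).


V = 142 / 3.6 = 39.4444 m/s
Braking distance = 39.4444^2 / (2*0.89) = 874.081 m
Sighting distance = 39.4444 * 12 = 473.3333 m
S = 874.081 + 473.3333 = 1347.4 m

1347.4


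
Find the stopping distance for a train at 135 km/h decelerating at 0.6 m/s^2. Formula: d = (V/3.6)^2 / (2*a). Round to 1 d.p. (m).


Convert speed: V = 135 / 3.6 = 37.5 m/s
V^2 = 1406.25
d = 1406.25 / (2 * 0.6)
d = 1406.25 / 1.2
d = 1171.9 m

1171.9


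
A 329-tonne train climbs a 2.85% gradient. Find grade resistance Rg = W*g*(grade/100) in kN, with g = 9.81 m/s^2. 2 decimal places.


Rg = W * 9.81 * grade / 100
Rg = 329 * 9.81 * 2.85 / 100
Rg = 3227.49 * 0.0285
Rg = 91.98 kN

91.98


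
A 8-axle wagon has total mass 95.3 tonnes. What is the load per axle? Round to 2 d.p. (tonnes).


Load per axle = total weight / number of axles
Load = 95.3 / 8
Load = 11.91 tonnes

11.91


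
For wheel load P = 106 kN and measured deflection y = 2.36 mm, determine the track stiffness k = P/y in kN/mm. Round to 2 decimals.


Track stiffness k = P / y
k = 106 / 2.36
k = 44.92 kN/mm

44.92


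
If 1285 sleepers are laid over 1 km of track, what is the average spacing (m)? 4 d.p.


Spacing = 1000 m / number of sleepers
Spacing = 1000 / 1285
Spacing = 0.7782 m

0.7782


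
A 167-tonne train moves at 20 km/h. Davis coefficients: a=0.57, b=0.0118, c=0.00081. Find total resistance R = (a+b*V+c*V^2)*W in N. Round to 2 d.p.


b*V = 0.0118 * 20 = 0.236
c*V^2 = 0.00081 * 400 = 0.324
R_per_t = 0.57 + 0.236 + 0.324 = 1.13 N/t
R_total = 1.13 * 167 = 188.71 N

188.71


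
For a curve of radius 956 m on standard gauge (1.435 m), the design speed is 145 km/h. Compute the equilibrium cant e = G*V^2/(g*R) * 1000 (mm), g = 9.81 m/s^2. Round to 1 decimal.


Convert speed: V = 145 / 3.6 = 40.2778 m/s
Apply formula: e = 1.435 * 40.2778^2 / (9.81 * 956)
e = 1.435 * 1622.2994 / 9378.36
e = 0.248231 m = 248.2 mm

248.2


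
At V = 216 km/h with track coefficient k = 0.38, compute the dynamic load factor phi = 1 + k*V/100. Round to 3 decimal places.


phi = 1 + k * V / 100
phi = 1 + 0.38 * 216 / 100
phi = 1 + 0.8208
phi = 1.821

1.821


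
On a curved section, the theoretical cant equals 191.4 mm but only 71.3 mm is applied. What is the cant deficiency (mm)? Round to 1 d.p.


Cant deficiency = equilibrium cant - actual cant
CD = 191.4 - 71.3
CD = 120.1 mm

120.1


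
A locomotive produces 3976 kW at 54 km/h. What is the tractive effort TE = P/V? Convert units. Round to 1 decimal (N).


Convert: P = 3976 kW = 3976000 W
V = 54 / 3.6 = 15.0 m/s
TE = 3976000 / 15.0
TE = 265066.7 N

265066.7


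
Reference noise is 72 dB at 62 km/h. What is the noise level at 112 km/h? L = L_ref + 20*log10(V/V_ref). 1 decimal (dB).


V/V_ref = 112 / 62 = 1.806452
log10(1.806452) = 0.256826
20 * 0.256826 = 5.1365
L = 72 + 5.1365 = 77.1 dB

77.1


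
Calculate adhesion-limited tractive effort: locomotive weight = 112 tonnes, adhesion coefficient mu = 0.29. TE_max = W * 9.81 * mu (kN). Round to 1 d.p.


TE_max = W * g * mu
TE_max = 112 * 9.81 * 0.29
TE_max = 1098.72 * 0.29
TE_max = 318.6 kN

318.6
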